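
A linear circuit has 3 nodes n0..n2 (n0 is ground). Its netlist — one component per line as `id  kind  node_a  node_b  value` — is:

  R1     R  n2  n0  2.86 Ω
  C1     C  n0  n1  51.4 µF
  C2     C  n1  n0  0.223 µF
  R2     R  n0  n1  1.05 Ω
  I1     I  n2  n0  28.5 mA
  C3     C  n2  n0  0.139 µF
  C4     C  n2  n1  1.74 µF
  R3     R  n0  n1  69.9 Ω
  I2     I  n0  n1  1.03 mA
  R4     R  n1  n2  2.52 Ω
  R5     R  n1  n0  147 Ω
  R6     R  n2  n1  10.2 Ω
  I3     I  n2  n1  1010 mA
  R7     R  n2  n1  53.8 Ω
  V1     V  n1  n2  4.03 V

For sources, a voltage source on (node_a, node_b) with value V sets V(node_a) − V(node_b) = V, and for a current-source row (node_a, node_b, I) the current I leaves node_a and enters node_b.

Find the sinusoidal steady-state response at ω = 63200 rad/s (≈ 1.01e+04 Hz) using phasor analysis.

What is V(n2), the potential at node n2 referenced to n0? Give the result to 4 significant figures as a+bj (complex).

Element admittances at ω=63200 rad/s:
  Y(R1) = 0.3497+0.000j S between n2,n0
  Y(C1) = 0.000+3.248j S between n0,n1
  Y(C2) = 0.000+0.01409j S between n1,n0
  Y(R2) = 0.9524+0.000j S between n0,n1
  I1: injects 0.0285 A into n0 (from n2)
  Y(C3) = 0.000+0.008785j S between n2,n0
  Y(C4) = 0.000+0.1100j S between n2,n1
  Y(R3) = 0.01431+0.000j S between n0,n1
  I2: injects 0.00103 A into n1 (from n0)
  Y(R4) = 0.3968+0.000j S between n1,n2
  Y(R5) = 0.006803+0.000j S between n1,n0
  Y(R6) = 0.09804+0.000j S between n2,n1
  I3: injects 1.01 A into n1 (from n2)
  Y(R7) = 0.01859+0.000j S between n2,n1
  V1: constraint V(n1)−V(n2) = 4.03
Assemble and solve the 3×3 MNA system:
  V(n1)=0.1561-0.3592j  V(n2)=-3.874-0.3592j
  i(V1)=-2.382-0.6028j

-3.874-0.3592j V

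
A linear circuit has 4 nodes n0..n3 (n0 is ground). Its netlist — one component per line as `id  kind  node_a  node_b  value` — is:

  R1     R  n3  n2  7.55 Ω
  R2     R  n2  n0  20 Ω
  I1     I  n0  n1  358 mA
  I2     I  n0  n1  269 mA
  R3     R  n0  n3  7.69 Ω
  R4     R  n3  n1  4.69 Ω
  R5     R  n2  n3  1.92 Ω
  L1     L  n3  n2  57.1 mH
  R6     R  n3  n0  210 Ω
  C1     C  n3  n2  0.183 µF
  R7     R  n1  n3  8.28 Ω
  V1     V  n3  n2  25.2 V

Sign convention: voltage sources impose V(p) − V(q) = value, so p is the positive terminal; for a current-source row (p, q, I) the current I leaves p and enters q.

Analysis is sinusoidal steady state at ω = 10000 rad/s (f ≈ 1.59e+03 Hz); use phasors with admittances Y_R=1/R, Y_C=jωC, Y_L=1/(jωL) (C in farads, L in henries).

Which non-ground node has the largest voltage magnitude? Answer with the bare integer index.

2

MNA unknowns: 3 node voltages V₁..V_3 plus 1 source current (V1)
R1: Y=0.1325+0.000j on G[3,2]
R2: Y=0.05000+0.000j on G[2,0]
I1: z[0]−=0.358, z[1]+=0.358
I2: z[0]−=0.269, z[1]+=0.269
R3: Y=0.1300+0.000j on G[0,3]
R4: Y=0.2132+0.000j on G[3,1]
R5: Y=0.5208+0.000j on G[2,3]
L1: Y=0.000-0.001751j on G[3,2]
R6: Y=0.004762+0.000j on G[3,0]
C1: Y=0.000+0.001830j on G[3,2]
R7: Y=0.1208+0.000j on G[1,3]
V1: row V3−V2=25.2, i_V1 at 3,2
solve → V1=12.09+0.000j, V2=-14.99+0.000j, V3=10.21+0.000j
aux → i_V1=-17.21-0.001983j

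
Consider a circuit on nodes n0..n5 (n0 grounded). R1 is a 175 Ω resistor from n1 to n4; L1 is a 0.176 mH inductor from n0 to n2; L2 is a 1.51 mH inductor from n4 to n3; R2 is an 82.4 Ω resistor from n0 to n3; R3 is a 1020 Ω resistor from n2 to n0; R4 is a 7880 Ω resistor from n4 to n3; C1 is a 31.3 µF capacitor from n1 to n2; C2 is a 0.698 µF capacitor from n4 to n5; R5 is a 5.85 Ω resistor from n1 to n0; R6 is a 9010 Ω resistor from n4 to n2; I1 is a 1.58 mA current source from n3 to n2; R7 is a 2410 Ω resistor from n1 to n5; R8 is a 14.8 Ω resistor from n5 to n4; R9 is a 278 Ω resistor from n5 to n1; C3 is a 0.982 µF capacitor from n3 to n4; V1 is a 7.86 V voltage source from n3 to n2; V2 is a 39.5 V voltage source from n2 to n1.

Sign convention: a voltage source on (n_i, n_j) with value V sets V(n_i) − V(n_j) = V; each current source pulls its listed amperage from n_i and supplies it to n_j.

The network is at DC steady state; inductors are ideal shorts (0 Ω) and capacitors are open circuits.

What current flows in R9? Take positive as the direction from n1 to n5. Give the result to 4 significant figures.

-0.1608 A

MNA unknowns: 5 node voltages V₁..V_5 plus 4 source currents (L1, L2, V1, V2)
R1: Y=0.005714 on G[1,4]
L1: row V0−V2=0, i_L1 at 0,2
L2: row V4−V3=0, i_L2 at 4,3
R2: Y=0.01214 on G[0,3]
R3: Y=0.0009804 on G[2,0]
R4: Y=0.0001269 on G[4,3]
C1: Y=0.000 on G[1,2]
C2: Y=0.000 on G[4,5]
R5: Y=0.1709 on G[1,0]
R6: Y=0.0001110 on G[4,2]
I1: z[3]−=0.00158, z[2]+=0.00158
R7: Y=0.0004149 on G[1,5]
R8: Y=0.06757 on G[5,4]
R9: Y=0.003597 on G[5,1]
C3: Y=0.000 on G[3,4]
V1: row V3−V2=7.86, i_V1 at 3,2
V2: row V2−V1=39.5, i_V2 at 2,1
solve → V1=-39.50, V2=0.000, V3=7.860, V4=7.860, V5=5.205
aux → i_L1=-6.657, i_L2=-0.4509, i_V1=-0.5478, i_V2=-7.202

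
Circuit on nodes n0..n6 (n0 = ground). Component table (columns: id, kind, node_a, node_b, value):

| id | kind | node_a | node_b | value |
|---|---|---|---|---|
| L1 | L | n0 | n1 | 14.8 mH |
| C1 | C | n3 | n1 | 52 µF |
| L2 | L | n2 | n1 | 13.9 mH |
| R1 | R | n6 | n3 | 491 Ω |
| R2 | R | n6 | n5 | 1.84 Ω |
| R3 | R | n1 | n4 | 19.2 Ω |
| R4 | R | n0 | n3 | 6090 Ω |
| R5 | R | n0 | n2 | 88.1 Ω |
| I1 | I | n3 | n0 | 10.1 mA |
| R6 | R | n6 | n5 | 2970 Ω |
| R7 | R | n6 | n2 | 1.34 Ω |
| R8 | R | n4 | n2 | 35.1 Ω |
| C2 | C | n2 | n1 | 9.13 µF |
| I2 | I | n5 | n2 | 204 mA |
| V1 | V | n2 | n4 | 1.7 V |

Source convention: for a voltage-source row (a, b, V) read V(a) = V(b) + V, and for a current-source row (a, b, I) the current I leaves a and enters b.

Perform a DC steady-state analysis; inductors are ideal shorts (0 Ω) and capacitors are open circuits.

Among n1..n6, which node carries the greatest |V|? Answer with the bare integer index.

Apply KCL at each of the 6 non-ground nodes and solve the resulting linear system.
Node n1: branches {L1, C1, L2, R3, C2} → V_1 = 0.000
Node n2: branches {L2, R5, R7, R8, C2, I2, V1} → V_2 = 0.000
Node n3: branches {C1, R1, R4, I1} → V_3 = -4.854
Node n4: branches {R3, R8, V1} → V_4 = -1.700
Node n5: branches {R2, R6, I2} → V_5 = -0.6610
Node n6: branches {R1, R2, R6, R7} → V_6 = -0.2858
Source currents: i(L1)=0.009303, i(L2)=0.07924, i(V1)=-0.1370

3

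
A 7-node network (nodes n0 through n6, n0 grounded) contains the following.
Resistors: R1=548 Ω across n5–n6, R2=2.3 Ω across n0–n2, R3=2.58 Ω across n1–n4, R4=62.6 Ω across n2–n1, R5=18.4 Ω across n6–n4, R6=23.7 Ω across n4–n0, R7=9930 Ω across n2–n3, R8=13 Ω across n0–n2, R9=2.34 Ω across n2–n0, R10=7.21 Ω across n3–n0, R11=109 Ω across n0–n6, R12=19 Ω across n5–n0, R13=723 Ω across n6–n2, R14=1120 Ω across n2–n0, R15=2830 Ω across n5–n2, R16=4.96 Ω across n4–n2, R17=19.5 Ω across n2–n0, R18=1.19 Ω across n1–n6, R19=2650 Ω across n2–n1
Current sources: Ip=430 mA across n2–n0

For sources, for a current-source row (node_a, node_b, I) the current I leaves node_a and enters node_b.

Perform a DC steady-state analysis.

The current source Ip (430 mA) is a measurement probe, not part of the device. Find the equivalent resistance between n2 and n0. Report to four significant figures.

R_eq = 0.9668 Ω

Apply KCL at each of the 6 non-ground nodes and solve the resulting linear system.
Node n1: branches {R3, R4, R18, R19} → V_1 = -0.3311
Node n2: branches {R2, R4, R7, R8, R9, R13, R14, R15, R16, R17, R19, Ip} → V_2 = -0.4157
Node n3: branches {R7, R10} → V_3 = -0.0003016
Node n4: branches {R3, R5, R6, R16} → V_4 = -0.3353
Node n5: branches {R1, R12, R15} → V_5 = -0.01358
Node n6: branches {R1, R5, R11, R13, R18} → V_6 = -0.3275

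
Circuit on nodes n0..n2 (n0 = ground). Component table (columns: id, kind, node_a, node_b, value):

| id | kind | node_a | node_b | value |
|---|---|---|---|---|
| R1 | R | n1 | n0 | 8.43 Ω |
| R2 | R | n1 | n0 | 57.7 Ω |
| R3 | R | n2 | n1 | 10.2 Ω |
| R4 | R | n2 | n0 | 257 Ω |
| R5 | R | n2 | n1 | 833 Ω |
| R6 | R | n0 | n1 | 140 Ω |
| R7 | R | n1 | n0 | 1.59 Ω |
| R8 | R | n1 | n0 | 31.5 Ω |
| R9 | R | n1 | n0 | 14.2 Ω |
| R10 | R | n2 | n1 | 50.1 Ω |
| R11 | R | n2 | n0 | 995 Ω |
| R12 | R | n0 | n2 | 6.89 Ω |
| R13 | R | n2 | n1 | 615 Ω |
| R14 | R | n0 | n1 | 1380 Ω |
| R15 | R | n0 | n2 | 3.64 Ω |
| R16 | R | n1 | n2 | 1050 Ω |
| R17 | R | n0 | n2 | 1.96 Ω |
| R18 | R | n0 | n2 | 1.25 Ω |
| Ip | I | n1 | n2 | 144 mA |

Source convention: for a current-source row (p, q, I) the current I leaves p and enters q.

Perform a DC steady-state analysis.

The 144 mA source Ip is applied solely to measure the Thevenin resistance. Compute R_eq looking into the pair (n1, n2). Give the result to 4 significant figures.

R_eq = 1.422 Ω

Apply KCL at each of the 2 non-ground nodes and solve the resulting linear system.
Node n1: branches {R1, R2, R3, R5, R6, R7, R8, R9, R10, R13, R14, R16, Ip} → V_1 = -0.1361
Node n2: branches {R3, R4, R5, R10, R11, R12, R13, R15, R16, R17, R18, Ip} → V_2 = 0.06863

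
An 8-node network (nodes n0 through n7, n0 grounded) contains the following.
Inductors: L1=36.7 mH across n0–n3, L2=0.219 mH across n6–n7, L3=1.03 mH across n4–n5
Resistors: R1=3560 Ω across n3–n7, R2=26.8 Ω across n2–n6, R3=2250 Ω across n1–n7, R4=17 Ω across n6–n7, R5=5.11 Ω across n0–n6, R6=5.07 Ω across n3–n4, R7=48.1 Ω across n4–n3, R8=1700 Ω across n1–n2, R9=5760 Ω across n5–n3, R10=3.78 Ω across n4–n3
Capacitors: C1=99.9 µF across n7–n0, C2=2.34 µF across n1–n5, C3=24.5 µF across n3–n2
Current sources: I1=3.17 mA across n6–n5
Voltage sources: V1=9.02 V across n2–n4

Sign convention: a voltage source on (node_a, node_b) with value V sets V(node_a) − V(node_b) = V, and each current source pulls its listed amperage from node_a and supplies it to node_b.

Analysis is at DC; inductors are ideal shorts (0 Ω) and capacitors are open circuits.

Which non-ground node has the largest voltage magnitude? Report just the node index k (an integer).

2

Element admittances at DC:
  L1: short n0↔n3 (DC inductor)
  Y(R1) = 0.0002809 S between n3,n7
  Y(R2) = 0.03731 S between n2,n6
  Y(C1) = 0.000 S between n7,n0
  L2: short n6↔n7 (DC inductor)
  Y(R3) = 0.0004444 S between n1,n7
  Y(R4) = 0.05882 S between n6,n7
  Y(C2) = 0.000 S between n1,n5
  Y(R5) = 0.1957 S between n0,n6
  Y(C3) = 0.000 S between n3,n2
  L3: short n4↔n5 (DC inductor)
  Y(R6) = 0.1972 S between n3,n4
  Y(R7) = 0.02079 S between n4,n3
  Y(R8) = 0.0005882 S between n1,n2
  I1: injects 0.00317 A into n5 (from n6)
  Y(R9) = 0.0001736 S between n5,n3
  Y(R10) = 0.2646 S between n4,n3
  V1: constraint V(n2)−V(n4) = 9.02
Assemble and solve the 11×11 MNA system:
  V(n1)=5.407  V(n2)=8.472  V(n3)=0.000  V(n4)=-0.5477  V(n5)=-0.5477  V(n6)=1.349  V(n7)=1.349
  i(L1)=0.2640  i(L2)=-0.001424  i(L3)=-0.003265  i(V1)=-0.2676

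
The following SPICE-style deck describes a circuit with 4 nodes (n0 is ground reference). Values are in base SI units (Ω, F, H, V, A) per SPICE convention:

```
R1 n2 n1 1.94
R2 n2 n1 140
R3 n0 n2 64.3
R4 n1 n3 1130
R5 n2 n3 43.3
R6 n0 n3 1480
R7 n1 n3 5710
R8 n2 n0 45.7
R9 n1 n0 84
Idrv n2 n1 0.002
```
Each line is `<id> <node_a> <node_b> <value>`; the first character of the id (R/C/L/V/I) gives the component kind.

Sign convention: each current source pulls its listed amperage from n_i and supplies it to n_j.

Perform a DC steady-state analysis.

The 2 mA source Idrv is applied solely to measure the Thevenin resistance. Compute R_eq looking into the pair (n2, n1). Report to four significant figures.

MNA unknowns: 3 node voltages V₁..V_3
R1: Y=0.5155 on G[2,1]
R2: Y=0.007143 on G[2,1]
R3: Y=0.01555 on G[0,2]
R4: Y=0.0008850 on G[1,3]
R5: Y=0.02309 on G[2,3]
R6: Y=0.0006757 on G[0,3]
R7: Y=0.0001751 on G[1,3]
R8: Y=0.02188 on G[2,0]
R9: Y=0.01190 on G[1,0]
Idrv: z[2]−=0.002, z[1]+=0.002
solve → V1=0.002858, V2=-0.0008962, V3=-0.0007115

R_eq = 1.877 Ω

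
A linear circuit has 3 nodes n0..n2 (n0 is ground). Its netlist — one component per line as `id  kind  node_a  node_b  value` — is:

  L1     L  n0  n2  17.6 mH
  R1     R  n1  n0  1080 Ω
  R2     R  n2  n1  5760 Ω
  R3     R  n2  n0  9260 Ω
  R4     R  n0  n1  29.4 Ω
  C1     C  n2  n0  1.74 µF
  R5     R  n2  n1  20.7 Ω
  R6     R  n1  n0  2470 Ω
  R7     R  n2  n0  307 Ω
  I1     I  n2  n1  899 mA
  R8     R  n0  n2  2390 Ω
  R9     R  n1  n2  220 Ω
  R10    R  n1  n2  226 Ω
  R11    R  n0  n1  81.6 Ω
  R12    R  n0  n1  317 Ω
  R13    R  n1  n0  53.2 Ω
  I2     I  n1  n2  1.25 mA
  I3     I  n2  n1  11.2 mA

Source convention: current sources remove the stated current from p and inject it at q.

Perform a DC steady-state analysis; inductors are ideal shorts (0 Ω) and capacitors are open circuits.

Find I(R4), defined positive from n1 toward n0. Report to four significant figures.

Apply KCL at each of the 2 non-ground nodes and solve the resulting linear system.
Node n1: branches {R1, R2, R4, R5, R6, I1, R9, R10, R11, R12, R13, I2, I3} → V_1 = 7.157
Node n2: branches {L1, R2, R3, C1, R5, R7, I1, R8, R9, R10, I2, I3} → V_2 = 0.000
Source currents: i(L1)=0.4978

0.2434 A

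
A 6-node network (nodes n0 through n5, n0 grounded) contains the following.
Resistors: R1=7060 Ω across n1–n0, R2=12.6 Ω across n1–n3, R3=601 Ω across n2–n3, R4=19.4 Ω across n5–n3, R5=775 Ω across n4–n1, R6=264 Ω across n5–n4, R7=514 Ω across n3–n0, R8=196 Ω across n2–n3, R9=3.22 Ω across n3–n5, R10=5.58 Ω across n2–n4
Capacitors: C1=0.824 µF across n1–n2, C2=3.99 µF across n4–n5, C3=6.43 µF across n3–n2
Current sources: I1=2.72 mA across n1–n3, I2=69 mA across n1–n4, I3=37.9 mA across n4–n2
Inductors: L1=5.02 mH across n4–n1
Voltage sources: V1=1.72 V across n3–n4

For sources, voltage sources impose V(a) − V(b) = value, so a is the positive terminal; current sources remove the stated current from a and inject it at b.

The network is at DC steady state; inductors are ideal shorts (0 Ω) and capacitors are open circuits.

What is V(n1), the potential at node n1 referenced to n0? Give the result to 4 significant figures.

-1.603 V

MNA unknowns: 5 node voltages V₁..V_5 plus 2 source currents (L1, V1)
R1: Y=0.0001416 on G[1,0]
R2: Y=0.07937 on G[1,3]
C1: Y=0.000 on G[1,2]
R3: Y=0.001664 on G[2,3]
R4: Y=0.05155 on G[5,3]
I1: z[1]−=0.00272, z[3]+=0.00272
C2: Y=0.000 on G[4,5]
R5: Y=0.001290 on G[4,1]
L1: row V4−V1=0, i_L1 at 4,1
R6: Y=0.003788 on G[5,4]
I2: z[1]−=0.069, z[4]+=0.069
R7: Y=0.001946 on G[3,0]
R8: Y=0.005102 on G[2,3]
C3: Y=0.000 on G[3,2]
R9: Y=0.3106 on G[3,5]
I3: z[4]−=0.0379, z[2]+=0.0379
R10: Y=0.1792 on G[2,4]
V1: row V3−V4=1.72, i_V1 at 3,4
solve → V1=-1.603, V2=-1.337, V3=0.1167, V4=-1.603, V5=0.09892
aux → i_L1=-0.06502, i_V1=-0.1503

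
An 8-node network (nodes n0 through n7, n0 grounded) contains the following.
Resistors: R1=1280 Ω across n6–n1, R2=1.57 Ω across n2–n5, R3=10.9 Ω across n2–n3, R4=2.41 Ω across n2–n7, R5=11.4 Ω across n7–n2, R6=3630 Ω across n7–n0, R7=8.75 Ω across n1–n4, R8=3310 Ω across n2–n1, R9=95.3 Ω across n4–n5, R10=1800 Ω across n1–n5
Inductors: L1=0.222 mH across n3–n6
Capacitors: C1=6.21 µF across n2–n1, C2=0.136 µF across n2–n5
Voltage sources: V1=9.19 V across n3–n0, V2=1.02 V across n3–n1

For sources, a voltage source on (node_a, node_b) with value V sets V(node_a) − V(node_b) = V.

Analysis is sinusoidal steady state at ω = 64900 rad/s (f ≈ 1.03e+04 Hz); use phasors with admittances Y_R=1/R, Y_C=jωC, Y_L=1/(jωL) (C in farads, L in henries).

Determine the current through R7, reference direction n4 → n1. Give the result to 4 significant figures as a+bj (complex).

Apply KCL at each of the 7 non-ground nodes and solve the resulting linear system.
Node n1: branches {R1, C1, R7, R8, R10, V2} → V_1 = 8.170+0.000j
Node n2: branches {R2, R3, R4, R5, C1, R8, C2} → V_2 = 8.224-0.2129j
Node n3: branches {R3, L1, V1, V2} → V_3 = 9.190+0.000j
Node n4: branches {R7, R9} → V_4 = 8.174-0.01762j
Node n5: branches {R2, R9, C2, R10} → V_5 = 8.223-0.2095j
Node n6: branches {R1, L1} → V_6 = 9.190-0.01148j
Node n7: branches {R4, R5, R6} → V_7 = 8.220-0.2128j
Source currents: i(V1)=-0.002264+5.861e-05j, i(V2)=-0.08715-0.01958j

0.0005117-0.002014j A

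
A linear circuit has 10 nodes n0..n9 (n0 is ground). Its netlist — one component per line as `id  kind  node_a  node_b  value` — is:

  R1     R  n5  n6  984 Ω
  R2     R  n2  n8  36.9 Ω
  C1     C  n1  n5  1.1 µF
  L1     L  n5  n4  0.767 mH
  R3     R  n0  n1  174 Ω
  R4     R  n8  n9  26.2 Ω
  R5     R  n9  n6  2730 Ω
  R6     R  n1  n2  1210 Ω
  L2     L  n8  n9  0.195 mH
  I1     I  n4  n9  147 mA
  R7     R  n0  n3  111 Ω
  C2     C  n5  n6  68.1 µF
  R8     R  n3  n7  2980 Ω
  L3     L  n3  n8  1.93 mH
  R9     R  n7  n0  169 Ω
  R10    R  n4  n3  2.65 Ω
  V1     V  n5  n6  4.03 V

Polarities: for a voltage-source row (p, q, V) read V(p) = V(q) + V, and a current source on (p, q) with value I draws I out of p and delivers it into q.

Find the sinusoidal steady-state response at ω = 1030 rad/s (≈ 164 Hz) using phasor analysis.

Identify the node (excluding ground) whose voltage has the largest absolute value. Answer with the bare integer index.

6

Element admittances at ω=1030 rad/s:
  Y(R1) = 0.001016+0.000j S between n5,n6
  Y(R2) = 0.02710+0.000j S between n2,n8
  Y(C1) = 0.000+0.001133j S between n1,n5
  Y(L1) = 0.000-1.266j S between n5,n4
  Y(R3) = 0.005747+0.000j S between n0,n1
  Y(R4) = 0.03817+0.000j S between n8,n9
  Y(R5) = 0.0003663+0.000j S between n9,n6
  Y(R6) = 0.0008264+0.000j S between n1,n2
  Y(L2) = 0.000-4.979j S between n8,n9
  I1: injects 0.147 A into n9 (from n4)
  Y(R7) = 0.009009+0.000j S between n0,n3
  Y(C2) = 0.000+0.07014j S between n5,n6
  Y(R8) = 0.0003356+0.000j S between n3,n7
  Y(L3) = 0.000-0.5030j S between n3,n8
  Y(R9) = 0.005917+0.000j S between n7,n0
  Y(R10) = 0.3774+0.000j S between n4,n3
  V1: constraint V(n5)−V(n6) = 4.03
Assemble and solve the 10×10 MNA system:
  V(n1)=-0.007423-0.02718j  V(n2)=0.004957+0.2959j  V(n3)=0.004574+0.01675j  V(n4)=-0.3805+0.01818j  V(n5)=-0.3810+0.01950j  V(n6)=-4.411+0.01950j  V(n7)=0.0002455+0.0008990j  V(n8)=0.005335+0.3057j  V(n9)=0.005582+0.3349j
  i(V1)=-0.005713-0.2828j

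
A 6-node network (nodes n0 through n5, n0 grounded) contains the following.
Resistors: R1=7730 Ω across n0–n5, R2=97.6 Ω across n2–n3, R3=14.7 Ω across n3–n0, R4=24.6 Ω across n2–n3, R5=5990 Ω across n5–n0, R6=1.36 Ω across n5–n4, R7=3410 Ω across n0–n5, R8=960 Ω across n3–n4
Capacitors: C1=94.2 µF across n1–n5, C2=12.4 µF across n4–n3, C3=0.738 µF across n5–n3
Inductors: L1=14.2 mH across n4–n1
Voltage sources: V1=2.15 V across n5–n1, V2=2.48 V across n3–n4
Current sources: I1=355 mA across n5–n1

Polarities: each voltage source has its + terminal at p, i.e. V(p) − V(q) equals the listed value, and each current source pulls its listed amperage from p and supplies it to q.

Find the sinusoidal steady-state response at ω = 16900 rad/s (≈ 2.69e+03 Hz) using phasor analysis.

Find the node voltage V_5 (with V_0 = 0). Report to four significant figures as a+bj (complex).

Element admittances at ω=16900 rad/s:
  Y(R1) = 0.0001294+0.000j S between n0,n5
  Y(C1) = 0.000+1.592j S between n1,n5
  Y(R2) = 0.01025+0.000j S between n2,n3
  Y(R3) = 0.06803+0.000j S between n3,n0
  Y(C2) = 0.000+0.2096j S between n4,n3
  Y(R4) = 0.04065+0.000j S between n2,n3
  Y(R5) = 0.0001669+0.000j S between n5,n0
  Y(R6) = 0.7353+0.000j S between n5,n4
  Y(L1) = 0.000-0.004167j S between n4,n1
  Y(C3) = 0.000+0.01247j S between n5,n3
  Y(R7) = 0.0002933+0.000j S between n0,n5
  Y(R8) = 0.001042+0.000j S between n3,n4
  V1: constraint V(n5)−V(n1) = 2.15
  V2: constraint V(n3)−V(n4) = 2.48
  I1: injects 0.355 A into n1 (from n5)
Assemble and solve the 7×7 MNA system:
  V(n1)=-4.606+0.02958j  V(n2)=0.02129-0.0002563j  V(n3)=0.02129-0.0002563j  V(n4)=-2.459-0.0002563j  V(n5)=-2.456+0.02958j
  i(V1)=-0.3549-3.414j  i(V2)=-0.004404-0.5506j

-2.456+0.02958j V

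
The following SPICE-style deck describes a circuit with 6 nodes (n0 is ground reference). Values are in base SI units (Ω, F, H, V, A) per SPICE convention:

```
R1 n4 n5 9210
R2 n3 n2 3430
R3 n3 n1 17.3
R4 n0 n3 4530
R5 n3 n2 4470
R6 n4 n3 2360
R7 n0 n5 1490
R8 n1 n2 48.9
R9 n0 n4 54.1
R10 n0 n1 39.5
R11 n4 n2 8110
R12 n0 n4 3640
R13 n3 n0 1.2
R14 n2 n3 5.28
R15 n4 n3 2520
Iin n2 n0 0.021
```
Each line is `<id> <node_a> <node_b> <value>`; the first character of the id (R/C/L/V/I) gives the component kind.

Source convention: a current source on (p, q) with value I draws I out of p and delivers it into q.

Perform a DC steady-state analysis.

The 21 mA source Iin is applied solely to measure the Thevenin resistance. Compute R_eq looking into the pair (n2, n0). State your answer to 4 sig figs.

R_eq = 5.958 Ω

Element admittances at DC:
  Y(R1) = 0.0001086 S between n4,n5
  Y(R2) = 0.0002915 S between n3,n2
  Y(R3) = 0.05780 S between n3,n1
  Y(R4) = 0.0002208 S between n0,n3
  Y(R5) = 0.0002237 S between n3,n2
  Y(R6) = 0.0004237 S between n4,n3
  Y(R7) = 0.0006711 S between n0,n5
  Y(R8) = 0.02045 S between n1,n2
  Y(R9) = 0.01848 S between n0,n4
  Y(R10) = 0.02532 S between n0,n1
  Y(R11) = 0.0001233 S between n4,n2
  Y(R12) = 0.0002747 S between n0,n4
  Y(R13) = 0.8333 S between n3,n0
  Y(R14) = 0.1894 S between n2,n3
  Y(R15) = 0.0003968 S between n4,n3
  Iin: injects 0.021 A into n0 (from n2)
Assemble and solve the 5×5 MNA system:
  V(n1)=-0.03810  V(n2)=-0.1251  V(n3)=-0.02400  V(n4)=-0.001774  V(n5)=-0.0002470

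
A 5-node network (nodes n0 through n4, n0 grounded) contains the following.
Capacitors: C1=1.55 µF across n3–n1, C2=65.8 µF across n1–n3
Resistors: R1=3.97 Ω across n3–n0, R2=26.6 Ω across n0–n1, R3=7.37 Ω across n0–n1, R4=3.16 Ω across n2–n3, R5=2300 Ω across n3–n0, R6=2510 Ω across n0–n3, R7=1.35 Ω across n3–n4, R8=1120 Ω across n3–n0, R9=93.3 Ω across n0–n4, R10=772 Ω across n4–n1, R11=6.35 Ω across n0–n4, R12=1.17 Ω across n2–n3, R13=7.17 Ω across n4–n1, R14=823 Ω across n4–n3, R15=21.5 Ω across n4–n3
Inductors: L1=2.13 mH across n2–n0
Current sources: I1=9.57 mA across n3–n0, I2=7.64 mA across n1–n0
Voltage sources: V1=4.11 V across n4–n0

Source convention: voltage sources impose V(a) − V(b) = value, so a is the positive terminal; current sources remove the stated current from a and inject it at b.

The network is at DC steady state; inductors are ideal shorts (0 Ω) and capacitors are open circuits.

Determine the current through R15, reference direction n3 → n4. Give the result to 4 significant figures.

-0.1233 A

Apply KCL at each of the 4 non-ground nodes and solve the resulting linear system.
Node n1: branches {C1, C2, R2, R3, R10, R13, I2} → V_1 = 1.818
Node n2: branches {L1, R4, R12} → V_2 = 0.000
Node n3: branches {C1, R1, C2, R4, R5, R6, R7, R8, R12, R14, R15, I1} → V_3 = 1.460
Node n4: branches {R7, R9, R10, R11, R13, R14, R15, V1} → V_4 = 4.110
Source currents: i(L1)=1.710, i(V1)=-3.103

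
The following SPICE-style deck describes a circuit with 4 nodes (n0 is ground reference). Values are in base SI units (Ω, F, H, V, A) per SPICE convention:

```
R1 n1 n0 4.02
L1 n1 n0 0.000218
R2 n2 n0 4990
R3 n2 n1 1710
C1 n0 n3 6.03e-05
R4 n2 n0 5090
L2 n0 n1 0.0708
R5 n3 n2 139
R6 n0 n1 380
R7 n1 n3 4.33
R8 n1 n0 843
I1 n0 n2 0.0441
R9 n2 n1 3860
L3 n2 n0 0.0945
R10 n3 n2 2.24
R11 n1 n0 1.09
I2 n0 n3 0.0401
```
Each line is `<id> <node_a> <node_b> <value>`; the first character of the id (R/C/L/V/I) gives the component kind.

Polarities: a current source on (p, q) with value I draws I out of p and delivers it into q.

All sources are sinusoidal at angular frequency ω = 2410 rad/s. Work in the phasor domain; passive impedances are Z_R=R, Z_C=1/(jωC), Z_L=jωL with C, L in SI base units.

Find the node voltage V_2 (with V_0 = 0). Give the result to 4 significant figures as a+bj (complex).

0.3909-0.1582j V

MNA unknowns: 3 node voltages V₁..V_3
R1: Y=0.2488+0.000j on G[1,0]
L1: Y=0.000-1.903j on G[1,0]
R2: Y=0.0002004+0.000j on G[2,0]
R3: Y=0.0005848+0.000j on G[2,1]
C1: Y=0.000+0.1453j on G[0,3]
R4: Y=0.0001965+0.000j on G[2,0]
L2: Y=0.000-0.005861j on G[0,1]
R5: Y=0.007194+0.000j on G[3,2]
R6: Y=0.002632+0.000j on G[0,1]
R7: Y=0.2309+0.000j on G[1,3]
R8: Y=0.001186+0.000j on G[1,0]
I1: z[0]−=0.0441, z[2]+=0.0441
R9: Y=0.0002591+0.000j on G[2,1]
L3: Y=0.000-0.004391j on G[2,0]
R10: Y=0.4464+0.000j on G[3,2]
R11: Y=0.9174+0.000j on G[1,0]
I2: z[0]−=0.0401, z[3]+=0.0401
solve → V1=0.02981+0.01375j, V2=0.3909-0.1582j, V3=0.2932-0.1624j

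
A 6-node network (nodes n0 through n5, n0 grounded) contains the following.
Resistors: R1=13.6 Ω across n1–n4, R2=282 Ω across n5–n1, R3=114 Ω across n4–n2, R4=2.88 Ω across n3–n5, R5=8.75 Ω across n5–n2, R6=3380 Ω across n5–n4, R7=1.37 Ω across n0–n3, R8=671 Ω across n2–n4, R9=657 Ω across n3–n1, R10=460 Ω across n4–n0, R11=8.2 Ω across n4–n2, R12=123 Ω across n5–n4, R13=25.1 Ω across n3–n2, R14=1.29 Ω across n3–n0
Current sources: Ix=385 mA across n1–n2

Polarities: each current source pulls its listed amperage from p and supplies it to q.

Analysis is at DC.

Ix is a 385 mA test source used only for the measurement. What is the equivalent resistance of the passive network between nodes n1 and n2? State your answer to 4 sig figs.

R_eq = 18.81 Ω

Apply KCL at each of the 5 non-ground nodes and solve the resulting linear system.
Node n1: branches {R1, R2, R9, Ix} → V_1 = -6.867
Node n2: branches {R3, R5, R8, R11, R13, Ix} → V_2 = 0.3745
Node n3: branches {R4, R7, R9, R13, R14} → V_3 = 0.003040
Node n4: branches {R1, R3, R6, R8, R10, R11, R12} → V_4 = -2.105
Node n5: branches {R2, R4, R5, R6, R12} → V_5 = 0.003720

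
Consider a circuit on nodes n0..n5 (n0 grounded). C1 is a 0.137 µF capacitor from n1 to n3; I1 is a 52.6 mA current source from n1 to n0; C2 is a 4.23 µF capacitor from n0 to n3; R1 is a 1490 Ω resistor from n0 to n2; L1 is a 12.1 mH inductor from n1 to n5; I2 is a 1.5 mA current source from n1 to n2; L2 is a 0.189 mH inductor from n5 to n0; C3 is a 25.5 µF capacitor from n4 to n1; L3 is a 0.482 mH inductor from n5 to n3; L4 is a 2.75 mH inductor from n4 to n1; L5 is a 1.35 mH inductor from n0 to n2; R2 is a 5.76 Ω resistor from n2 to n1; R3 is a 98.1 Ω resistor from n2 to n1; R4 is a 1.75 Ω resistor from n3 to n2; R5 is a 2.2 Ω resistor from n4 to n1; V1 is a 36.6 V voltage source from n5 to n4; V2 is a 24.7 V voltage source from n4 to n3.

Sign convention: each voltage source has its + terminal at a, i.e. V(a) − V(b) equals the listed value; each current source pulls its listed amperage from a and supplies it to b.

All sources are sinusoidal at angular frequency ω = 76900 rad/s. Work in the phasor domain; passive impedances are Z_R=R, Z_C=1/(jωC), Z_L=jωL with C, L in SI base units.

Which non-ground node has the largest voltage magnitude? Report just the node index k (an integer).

5

Element admittances at ω=76900 rad/s:
  Y(C1) = 0.000+0.01054j S between n1,n3
  I1: injects 0.0526 A into n0 (from n1)
  Y(C2) = 0.000+0.3253j S between n0,n3
  Y(R1) = 0.0006711+0.000j S between n0,n2
  Y(L1) = 0.000-0.001075j S between n1,n5
  I2: injects 0.0015 A into n2 (from n1)
  Y(L2) = 0.000-0.06880j S between n5,n0
  Y(C3) = 0.000+1.961j S between n4,n1
  Y(L3) = 0.000-0.02698j S between n5,n3
  Y(L4) = 0.000-0.004729j S between n4,n1
  Y(L5) = 0.000-0.009633j S between n0,n2
  Y(R2) = 0.1736+0.000j S between n2,n1
  Y(R3) = 0.01019+0.000j S between n2,n1
  Y(R4) = 0.5714+0.000j S between n3,n2
  Y(R5) = 0.4545+0.000j S between n4,n1
  V1: constraint V(n5)−V(n4) = 36.6
  V2: constraint V(n4)−V(n3) = 24.7
Assemble and solve the 7×7 MNA system:
  V(n1)=41.40+1.897j  V(n2)=23.14+0.9851j  V(n3)=17.31+0.3026j  V(n4)=42.01+0.3026j  V(n5)=78.61+0.3026j
  i(V1)=-0.01911+7.103j  i(V2)=-3.415+6.641j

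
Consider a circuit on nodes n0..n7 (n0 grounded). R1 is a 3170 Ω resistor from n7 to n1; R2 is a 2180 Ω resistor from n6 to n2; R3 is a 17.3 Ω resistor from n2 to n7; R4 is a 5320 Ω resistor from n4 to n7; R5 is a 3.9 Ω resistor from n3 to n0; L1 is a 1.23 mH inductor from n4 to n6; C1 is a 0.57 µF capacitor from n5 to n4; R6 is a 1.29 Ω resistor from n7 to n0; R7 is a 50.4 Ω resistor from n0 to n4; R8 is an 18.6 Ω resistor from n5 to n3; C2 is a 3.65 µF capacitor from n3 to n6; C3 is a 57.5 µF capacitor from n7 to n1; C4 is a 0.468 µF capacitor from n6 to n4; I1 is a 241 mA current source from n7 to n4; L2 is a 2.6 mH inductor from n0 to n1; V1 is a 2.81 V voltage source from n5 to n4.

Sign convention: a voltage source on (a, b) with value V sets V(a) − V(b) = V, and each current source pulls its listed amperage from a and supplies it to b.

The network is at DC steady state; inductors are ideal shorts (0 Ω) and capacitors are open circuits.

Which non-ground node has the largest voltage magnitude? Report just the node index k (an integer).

Element admittances at DC:
  Y(R1) = 0.0003155 S between n7,n1
  Y(R2) = 0.0004587 S between n6,n2
  Y(R3) = 0.05780 S between n2,n7
  Y(R4) = 0.0001880 S between n4,n7
  Y(R5) = 0.2564 S between n3,n0
  L1: short n4↔n6 (DC inductor)
  Y(C1) = 0.000 S between n5,n4
  Y(R6) = 0.7752 S between n7,n0
  Y(R7) = 0.01984 S between n0,n4
  Y(R8) = 0.05376 S between n5,n3
  Y(C2) = 0.000 S between n3,n6
  Y(C3) = 0.000 S between n7,n1
  Y(C4) = 0.000 S between n6,n4
  I1: injects 0.241 A into n4 (from n7)
  L2: short n0↔n1 (DC inductor)
  V1: constraint V(n5)−V(n4) = 2.81
Assemble and solve the 10×10 MNA system:
  V(n1)=0.000  V(n2)=-0.2925  V(n3)=0.7965  V(n4)=1.785  V(n5)=4.595  V(n6)=1.785  V(n7)=-0.3090
  i(L1)=0.0009531  i(L2)=9.748e-05  i(V1)=-0.2042

5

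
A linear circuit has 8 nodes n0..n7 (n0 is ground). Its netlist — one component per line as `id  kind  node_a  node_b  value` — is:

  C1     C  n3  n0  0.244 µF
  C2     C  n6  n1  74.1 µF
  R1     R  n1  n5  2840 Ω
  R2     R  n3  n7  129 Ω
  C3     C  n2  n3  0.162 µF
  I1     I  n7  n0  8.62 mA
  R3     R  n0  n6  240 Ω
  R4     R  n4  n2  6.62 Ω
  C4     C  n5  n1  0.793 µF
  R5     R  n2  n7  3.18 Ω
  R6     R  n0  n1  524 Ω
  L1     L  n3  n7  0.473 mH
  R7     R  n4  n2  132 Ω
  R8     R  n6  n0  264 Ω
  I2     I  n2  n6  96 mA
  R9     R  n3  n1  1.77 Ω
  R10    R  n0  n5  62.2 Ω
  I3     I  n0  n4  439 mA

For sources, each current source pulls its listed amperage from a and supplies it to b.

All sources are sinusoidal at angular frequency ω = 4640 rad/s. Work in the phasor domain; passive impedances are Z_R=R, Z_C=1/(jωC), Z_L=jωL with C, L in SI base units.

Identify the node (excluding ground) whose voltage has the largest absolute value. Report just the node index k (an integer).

MNA unknowns: 7 node voltages V₁..V_7
C1: Y=0.000+0.001132j on G[3,0]
C2: Y=0.000+0.3438j on G[6,1]
R1: Y=0.0003521+0.000j on G[1,5]
R2: Y=0.007752+0.000j on G[3,7]
C3: Y=0.000+0.0007517j on G[2,3]
I1: z[7]−=0.00862, z[0]+=0.00862
R3: Y=0.004167+0.000j on G[0,6]
R4: Y=0.1511+0.000j on G[4,2]
C4: Y=0.000+0.003680j on G[5,1]
R5: Y=0.3145+0.000j on G[2,7]
R6: Y=0.001908+0.000j on G[0,1]
L1: Y=0.000-0.4556j on G[3,7]
R7: Y=0.007576+0.000j on G[4,2]
R8: Y=0.003788+0.000j on G[6,0]
I2: z[2]−=0.096, z[6]+=0.096
R9: Y=0.5650+0.000j on G[3,1]
R10: Y=0.01608+0.000j on G[0,5]
I3: z[0]−=0.439, z[4]+=0.439
solve → V1=33.28-14.05j, V2=34.96-13.38j, V3=33.85-14.12j, V4=37.72-13.38j, V5=5.201+5.989j, V6=33.60-13.55j, V7=33.86-13.38j

4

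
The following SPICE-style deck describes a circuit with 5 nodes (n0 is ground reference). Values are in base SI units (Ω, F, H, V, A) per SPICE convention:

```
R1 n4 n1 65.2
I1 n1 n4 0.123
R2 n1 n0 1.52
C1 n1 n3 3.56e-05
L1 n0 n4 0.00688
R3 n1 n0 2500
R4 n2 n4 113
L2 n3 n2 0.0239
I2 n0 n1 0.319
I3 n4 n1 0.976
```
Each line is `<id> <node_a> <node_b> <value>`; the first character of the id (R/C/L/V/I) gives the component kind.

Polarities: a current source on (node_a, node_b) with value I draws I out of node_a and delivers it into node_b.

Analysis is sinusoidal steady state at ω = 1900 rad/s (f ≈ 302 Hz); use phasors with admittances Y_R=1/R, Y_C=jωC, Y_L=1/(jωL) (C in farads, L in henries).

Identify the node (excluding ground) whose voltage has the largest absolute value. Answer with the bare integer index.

MNA unknowns: 4 node voltages V₁..V_4
R1: Y=0.01534+0.000j on G[4,1]
I1: z[1]−=0.123, z[4]+=0.123
R2: Y=0.6579+0.000j on G[1,0]
C1: Y=0.000+0.06764j on G[1,3]
L1: Y=0.000-0.07650j on G[0,4]
R3: Y=0.0004000+0.000j on G[1,0]
R4: Y=0.008850+0.000j on G[2,4]
L2: Y=0.000-0.02202j on G[3,2]
I2: z[0]−=0.319, z[1]+=0.319
I3: z[4]−=0.976, z[1]+=0.976
solve → V1=1.594-0.3162j, V2=3.631-2.037j, V3=0.6115+0.5148j, V4=-2.721-9.551j

4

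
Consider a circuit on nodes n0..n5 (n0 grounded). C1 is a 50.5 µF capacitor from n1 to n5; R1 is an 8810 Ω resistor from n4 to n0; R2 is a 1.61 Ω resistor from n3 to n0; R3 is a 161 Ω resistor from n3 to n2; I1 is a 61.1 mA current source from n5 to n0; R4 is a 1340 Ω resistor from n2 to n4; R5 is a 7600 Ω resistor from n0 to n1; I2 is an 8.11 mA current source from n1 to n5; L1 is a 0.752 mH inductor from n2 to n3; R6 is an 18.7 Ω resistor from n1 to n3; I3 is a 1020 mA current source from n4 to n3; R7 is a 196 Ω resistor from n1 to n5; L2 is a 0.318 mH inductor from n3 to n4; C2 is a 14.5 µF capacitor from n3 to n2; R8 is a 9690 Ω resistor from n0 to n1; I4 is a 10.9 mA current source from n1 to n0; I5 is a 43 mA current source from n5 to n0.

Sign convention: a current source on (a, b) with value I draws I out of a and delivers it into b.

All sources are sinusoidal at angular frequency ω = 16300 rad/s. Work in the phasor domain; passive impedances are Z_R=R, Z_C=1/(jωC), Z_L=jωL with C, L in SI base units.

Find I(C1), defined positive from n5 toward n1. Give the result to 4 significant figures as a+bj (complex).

MNA unknowns: 5 node voltages V₁..V_5
C1: Y=0.000+0.8232j on G[1,5]
R1: Y=0.0001135+0.000j on G[4,0]
R2: Y=0.6211+0.000j on G[3,0]
R3: Y=0.006211+0.000j on G[3,2]
I1: z[5]−=0.0611, z[0]+=0.0611
R4: Y=0.0007463+0.000j on G[2,4]
R5: Y=0.0001316+0.000j on G[0,1]
I2: z[1]−=0.00811, z[5]+=0.00811
L1: Y=0.000-0.08158j on G[2,3]
R6: Y=0.05348+0.000j on G[1,3]
I3: z[4]−=1.02, z[3]+=1.02
R7: Y=0.005102+0.000j on G[1,5]
L2: Y=0.000-0.1929j on G[3,4]
C2: Y=0.000+0.2364j on G[3,2]
R8: Y=0.0001032+0.000j on G[0,1]
I4: z[1]−=0.0109, z[0]+=0.0109
I5: z[5]−=0.043, z[0]+=0.043
solve → V1=-2.325+0.0009614j, V2=-0.2097-6.471e-05j, V3=-0.1842+0.0009656j, V4=-0.2078-5.286j, V5=-2.325+0.1176j

-0.09599-0.0005949j A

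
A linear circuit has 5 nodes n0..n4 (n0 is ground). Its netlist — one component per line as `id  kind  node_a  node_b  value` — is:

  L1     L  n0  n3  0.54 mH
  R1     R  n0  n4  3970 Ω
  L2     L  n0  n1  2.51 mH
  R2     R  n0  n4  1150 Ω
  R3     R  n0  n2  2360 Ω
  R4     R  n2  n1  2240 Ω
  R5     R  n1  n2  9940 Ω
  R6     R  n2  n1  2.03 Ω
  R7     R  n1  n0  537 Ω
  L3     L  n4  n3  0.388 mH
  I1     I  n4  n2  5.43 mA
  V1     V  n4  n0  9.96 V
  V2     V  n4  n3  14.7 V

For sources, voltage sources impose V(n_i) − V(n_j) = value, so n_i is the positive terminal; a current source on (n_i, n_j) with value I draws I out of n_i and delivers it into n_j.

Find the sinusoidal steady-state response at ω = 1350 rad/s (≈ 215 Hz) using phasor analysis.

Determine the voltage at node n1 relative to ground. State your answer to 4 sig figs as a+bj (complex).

Apply KCL at each of the 4 non-ground nodes and solve the resulting linear system.
Node n1: branches {L2, R4, R5, R6, R7} → V_1 = 0.0001424+0.01838j
Node n2: branches {R3, R4, R5, R6, I1} → V_2 = 0.01114+0.01837j
Node n3: branches {L1, L3, V2} → V_3 = -4.740+0.000j
Node n4: branches {R1, R2, L3, I1, V1, V2} → V_4 = 9.960+0.000j
Source currents: i(V1)=-0.01660-6.502j, i(V2)=0.000+34.57j

0.0001424+0.01838j V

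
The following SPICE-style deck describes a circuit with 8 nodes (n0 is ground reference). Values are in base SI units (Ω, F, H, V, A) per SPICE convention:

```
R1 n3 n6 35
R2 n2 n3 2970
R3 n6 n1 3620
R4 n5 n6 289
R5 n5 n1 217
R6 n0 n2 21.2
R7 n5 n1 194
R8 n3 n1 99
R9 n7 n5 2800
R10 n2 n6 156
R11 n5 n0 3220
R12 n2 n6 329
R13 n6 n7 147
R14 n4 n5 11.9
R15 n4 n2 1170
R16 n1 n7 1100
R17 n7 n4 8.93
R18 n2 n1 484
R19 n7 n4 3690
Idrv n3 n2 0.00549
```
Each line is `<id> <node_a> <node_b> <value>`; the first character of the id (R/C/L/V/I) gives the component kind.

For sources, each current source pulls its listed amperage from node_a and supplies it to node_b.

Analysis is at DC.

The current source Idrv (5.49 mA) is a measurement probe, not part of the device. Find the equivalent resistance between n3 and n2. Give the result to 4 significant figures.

R_eq = 101.7 Ω

Element admittances at DC:
  Y(R1) = 0.02857 S between n3,n6
  Y(R2) = 0.0003367 S between n2,n3
  Y(R3) = 0.0002762 S between n6,n1
  Y(R4) = 0.003460 S between n5,n6
  Y(R5) = 0.004608 S between n5,n1
  Y(R6) = 0.04717 S between n0,n2
  Y(R7) = 0.005155 S between n5,n1
  Y(R8) = 0.01010 S between n3,n1
  Y(R9) = 0.0003571 S between n7,n5
  Y(R10) = 0.006410 S between n2,n6
  Y(R11) = 0.0003106 S between n5,n0
  Y(R12) = 0.003040 S between n2,n6
  Y(R13) = 0.006803 S between n6,n7
  Y(R14) = 0.08403 S between n4,n5
  Y(R15) = 0.0008547 S between n4,n2
  Y(R16) = 0.0009091 S between n1,n7
  Y(R17) = 0.1120 S between n7,n4
  Y(R18) = 0.002066 S between n2,n1
  Y(R19) = 0.0002710 S between n7,n4
  Idrv: injects 0.00549 A into n2 (from n3)
Assemble and solve the 7×7 MNA system:
  V(n1)=-0.4330  V(n2)=0.002645  V(n3)=-0.5558  V(n4)=-0.3991  V(n5)=-0.4017  V(n6)=-0.4136  V(n7)=-0.4002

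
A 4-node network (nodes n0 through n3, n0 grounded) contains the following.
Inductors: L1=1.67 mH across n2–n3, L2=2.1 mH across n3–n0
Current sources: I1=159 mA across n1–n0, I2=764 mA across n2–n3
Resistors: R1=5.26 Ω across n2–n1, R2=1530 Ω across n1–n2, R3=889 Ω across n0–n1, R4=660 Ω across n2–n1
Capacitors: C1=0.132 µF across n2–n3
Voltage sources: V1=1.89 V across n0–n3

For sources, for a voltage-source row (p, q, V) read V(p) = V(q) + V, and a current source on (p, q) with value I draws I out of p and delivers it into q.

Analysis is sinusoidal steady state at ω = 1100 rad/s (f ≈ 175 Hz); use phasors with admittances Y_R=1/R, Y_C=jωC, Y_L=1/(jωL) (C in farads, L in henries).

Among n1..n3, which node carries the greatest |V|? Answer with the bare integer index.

1

Element admittances at ω=1100 rad/s:
  Y(L1) = 0.000-0.5444j S between n2,n3
  I1: injects 0.159 A into n0 (from n1)
  Y(R1) = 0.1901+0.000j S between n2,n1
  I2: injects 0.764 A into n3 (from n2)
  Y(R2) = 0.0006536+0.000j S between n1,n2
  Y(C1) = 0.000+0.0001452j S between n2,n3
  Y(L2) = 0.000-0.4329j S between n3,n0
  Y(R3) = 0.001125+0.000j S between n0,n1
  Y(R4) = 0.001515+0.000j S between n2,n1
  V1: constraint V(n0)−V(n3) = 1.89
Assemble and solve the 4×4 MNA system:
  V(n1)=-2.705-1.681j  V(n2)=-1.893-1.690j  V(n3)=-1.890+0.000j
  i(V1)=0.1560+0.8163j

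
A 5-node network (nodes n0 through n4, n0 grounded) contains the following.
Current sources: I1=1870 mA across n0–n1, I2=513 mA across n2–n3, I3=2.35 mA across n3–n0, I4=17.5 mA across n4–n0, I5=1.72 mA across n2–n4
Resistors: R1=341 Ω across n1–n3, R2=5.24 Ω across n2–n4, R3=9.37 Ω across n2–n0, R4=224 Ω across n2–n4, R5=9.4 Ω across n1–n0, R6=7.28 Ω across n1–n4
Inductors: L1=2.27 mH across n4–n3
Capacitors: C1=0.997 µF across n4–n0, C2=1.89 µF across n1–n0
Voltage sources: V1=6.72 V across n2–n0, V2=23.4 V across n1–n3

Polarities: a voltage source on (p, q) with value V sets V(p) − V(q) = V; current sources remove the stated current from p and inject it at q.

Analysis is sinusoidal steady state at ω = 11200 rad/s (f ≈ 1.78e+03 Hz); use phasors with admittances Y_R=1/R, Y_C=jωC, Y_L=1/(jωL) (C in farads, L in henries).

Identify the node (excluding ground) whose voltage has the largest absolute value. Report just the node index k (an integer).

1

Apply KCL at each of the 4 non-ground nodes and solve the resulting linear system.
Node n1: branches {I1, R1, C2, R5, R6, V2} → V_1 = 15.64-4.188j
Node n2: branches {R2, I2, R3, R4, I5, V1} → V_2 = 6.720+0.000j
Node n3: branches {R1, I2, I3, L1, V2} → V_3 = -7.762-4.188j
Node n4: branches {R2, L1, R4, C1, I4, I5, R6} → V_4 = 9.858+0.02291j
Source currents: i(V1)=-0.6191+0.004474j, i(V2)=-0.7449+0.6930j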